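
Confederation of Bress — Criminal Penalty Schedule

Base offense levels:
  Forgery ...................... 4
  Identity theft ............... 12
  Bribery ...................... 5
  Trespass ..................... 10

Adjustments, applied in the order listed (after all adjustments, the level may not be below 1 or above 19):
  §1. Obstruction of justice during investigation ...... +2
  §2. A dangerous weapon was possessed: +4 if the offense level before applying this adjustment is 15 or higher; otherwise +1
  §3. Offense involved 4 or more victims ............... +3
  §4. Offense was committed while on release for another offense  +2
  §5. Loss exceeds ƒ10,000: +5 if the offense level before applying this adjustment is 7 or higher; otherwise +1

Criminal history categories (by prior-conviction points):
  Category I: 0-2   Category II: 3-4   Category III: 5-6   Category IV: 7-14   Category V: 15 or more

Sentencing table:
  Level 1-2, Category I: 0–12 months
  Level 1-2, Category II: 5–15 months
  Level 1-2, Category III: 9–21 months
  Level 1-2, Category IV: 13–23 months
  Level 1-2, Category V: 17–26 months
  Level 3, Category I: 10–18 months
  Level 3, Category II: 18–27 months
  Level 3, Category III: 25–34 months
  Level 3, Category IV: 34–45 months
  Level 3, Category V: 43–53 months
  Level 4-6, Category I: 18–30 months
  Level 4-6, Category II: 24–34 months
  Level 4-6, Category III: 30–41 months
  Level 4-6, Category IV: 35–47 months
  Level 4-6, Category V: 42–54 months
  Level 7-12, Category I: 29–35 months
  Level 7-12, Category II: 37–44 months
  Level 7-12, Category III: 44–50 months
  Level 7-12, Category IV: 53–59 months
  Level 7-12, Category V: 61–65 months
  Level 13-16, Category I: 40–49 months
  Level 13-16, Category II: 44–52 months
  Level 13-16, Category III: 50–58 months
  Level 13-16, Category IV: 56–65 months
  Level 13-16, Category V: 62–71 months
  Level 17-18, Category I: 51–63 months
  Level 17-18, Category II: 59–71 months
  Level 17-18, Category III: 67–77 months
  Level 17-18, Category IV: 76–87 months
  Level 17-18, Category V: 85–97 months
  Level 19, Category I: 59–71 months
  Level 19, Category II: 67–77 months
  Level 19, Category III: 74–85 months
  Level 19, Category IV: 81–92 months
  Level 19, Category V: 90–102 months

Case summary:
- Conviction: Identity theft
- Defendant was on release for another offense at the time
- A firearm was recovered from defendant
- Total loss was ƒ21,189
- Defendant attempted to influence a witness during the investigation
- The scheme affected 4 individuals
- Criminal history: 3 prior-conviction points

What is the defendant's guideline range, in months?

Base offense level for identity theft: 12.
§1 applies: 12 + 2 = 14.
§2 applies (level before this adjustment is 14 < 15, so +1): 14 + 1 = 15.
§3 applies: 15 + 3 = 18.
§4 applies: 18 + 2 = 20.
§5 applies (level before this adjustment is 20 ≥ 7, so +5): 20 + 5 = 25.
Level 25 exceeds the maximum of 19; capped at 19.
Final offense level: 19.
Criminal history: 3 prior points → Category II (3-4).
Level 19 falls in the 19 band.
Grid: Level 19 × Category II = 67-77 months.

67-77 months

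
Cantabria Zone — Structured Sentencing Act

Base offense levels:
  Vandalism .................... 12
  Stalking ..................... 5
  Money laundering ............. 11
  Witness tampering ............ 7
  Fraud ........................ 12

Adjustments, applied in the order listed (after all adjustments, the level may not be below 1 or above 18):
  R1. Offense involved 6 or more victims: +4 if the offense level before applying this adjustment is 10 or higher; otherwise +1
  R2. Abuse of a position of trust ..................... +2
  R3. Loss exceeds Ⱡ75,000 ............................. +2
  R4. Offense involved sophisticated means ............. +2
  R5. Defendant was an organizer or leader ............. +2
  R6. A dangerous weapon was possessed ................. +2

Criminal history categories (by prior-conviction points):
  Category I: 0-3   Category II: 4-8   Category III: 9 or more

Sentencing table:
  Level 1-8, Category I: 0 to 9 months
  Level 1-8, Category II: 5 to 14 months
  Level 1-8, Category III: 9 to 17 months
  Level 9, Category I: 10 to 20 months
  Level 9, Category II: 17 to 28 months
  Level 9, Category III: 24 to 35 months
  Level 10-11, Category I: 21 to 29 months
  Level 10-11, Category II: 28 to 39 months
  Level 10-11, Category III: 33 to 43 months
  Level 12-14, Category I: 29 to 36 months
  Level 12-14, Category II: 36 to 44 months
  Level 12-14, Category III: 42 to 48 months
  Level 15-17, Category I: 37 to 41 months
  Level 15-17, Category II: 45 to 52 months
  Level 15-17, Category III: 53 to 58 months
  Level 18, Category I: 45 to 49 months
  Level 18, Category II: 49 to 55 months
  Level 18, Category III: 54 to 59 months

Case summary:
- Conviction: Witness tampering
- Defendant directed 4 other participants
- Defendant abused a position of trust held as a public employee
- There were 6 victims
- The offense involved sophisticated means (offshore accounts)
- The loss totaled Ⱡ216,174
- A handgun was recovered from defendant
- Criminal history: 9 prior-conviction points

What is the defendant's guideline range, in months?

Base offense level for witness tampering: 7.
R1 applies (level before this adjustment is 7 < 10, so +1): 7 + 1 = 8.
R2 applies: 8 + 2 = 10.
R3 applies: 10 + 2 = 12.
R4 applies: 12 + 2 = 14.
R5 applies: 14 + 2 = 16.
R6 applies: 16 + 2 = 18.
Final offense level: 18.
Criminal history: 9 prior points → Category III (9+).
Level 18 falls in the 18 band.
Grid: Level 18 × Category III = 54-59 months.

54-59 months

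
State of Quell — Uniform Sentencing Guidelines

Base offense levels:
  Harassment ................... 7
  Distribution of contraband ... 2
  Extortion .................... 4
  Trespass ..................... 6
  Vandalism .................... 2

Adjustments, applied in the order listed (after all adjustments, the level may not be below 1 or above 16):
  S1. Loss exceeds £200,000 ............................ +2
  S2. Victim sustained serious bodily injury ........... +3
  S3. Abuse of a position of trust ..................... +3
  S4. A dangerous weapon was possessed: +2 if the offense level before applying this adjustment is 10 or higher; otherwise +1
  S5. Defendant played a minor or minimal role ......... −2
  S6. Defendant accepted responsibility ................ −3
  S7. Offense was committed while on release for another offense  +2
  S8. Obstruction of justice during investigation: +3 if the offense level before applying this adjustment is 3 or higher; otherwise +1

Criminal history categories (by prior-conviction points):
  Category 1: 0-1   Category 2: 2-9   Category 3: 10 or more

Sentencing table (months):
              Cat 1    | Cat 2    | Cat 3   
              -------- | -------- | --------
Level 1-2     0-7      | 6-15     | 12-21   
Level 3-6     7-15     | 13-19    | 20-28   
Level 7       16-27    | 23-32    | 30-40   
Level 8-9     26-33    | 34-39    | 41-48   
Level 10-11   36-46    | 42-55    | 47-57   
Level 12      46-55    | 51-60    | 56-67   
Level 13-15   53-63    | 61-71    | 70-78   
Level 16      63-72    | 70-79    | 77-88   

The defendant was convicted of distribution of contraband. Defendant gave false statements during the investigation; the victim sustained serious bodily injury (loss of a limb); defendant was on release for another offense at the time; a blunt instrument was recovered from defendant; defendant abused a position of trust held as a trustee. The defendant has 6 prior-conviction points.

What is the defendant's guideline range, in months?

61-71 months

Base offense level for distribution of contraband: 2.
S1 does not apply.
S2 applies: 2 + 3 = 5.
S3 applies: 5 + 3 = 8.
S4 applies (level before this adjustment is 8 < 10, so +1): 8 + 1 = 9.
S5 does not apply.
S7 applies: 9 + 2 = 11.
S8 applies (level before this adjustment is 11 ≥ 3, so +3): 11 + 3 = 14.
Final offense level: 14.
Criminal history: 6 prior points → Category 2 (2-9).
Level 14 falls in the 13-15 band.
Grid: Level 13-15 × Category 2 = 61-71 months.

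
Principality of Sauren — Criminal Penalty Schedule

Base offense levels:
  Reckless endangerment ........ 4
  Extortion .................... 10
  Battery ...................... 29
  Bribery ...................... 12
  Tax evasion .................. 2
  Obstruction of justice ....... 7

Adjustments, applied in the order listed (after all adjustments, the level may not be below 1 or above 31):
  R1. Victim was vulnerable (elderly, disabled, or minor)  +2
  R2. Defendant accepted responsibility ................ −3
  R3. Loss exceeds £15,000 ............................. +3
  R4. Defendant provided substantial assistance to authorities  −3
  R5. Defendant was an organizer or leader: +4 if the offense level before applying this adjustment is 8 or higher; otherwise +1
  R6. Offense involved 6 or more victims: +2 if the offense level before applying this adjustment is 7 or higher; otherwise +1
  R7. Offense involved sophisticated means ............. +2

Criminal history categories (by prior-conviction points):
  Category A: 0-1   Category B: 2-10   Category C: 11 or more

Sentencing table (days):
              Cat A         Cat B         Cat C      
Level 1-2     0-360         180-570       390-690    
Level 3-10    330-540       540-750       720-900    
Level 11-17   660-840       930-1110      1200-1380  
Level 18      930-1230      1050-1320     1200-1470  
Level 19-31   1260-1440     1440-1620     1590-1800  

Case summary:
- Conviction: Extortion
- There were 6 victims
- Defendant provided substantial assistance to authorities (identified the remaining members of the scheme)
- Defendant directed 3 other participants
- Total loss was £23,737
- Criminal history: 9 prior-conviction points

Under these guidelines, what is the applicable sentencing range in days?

930-1110 days

Base offense level for extortion: 10.
R1 does not apply.
R2 does not apply.
R3 applies: 10 + 3 = 13.
R4 applies: 13 − 3 = 10.
R5 applies (level before this adjustment is 10 ≥ 8, so +4): 10 + 4 = 14.
R6 applies (level before this adjustment is 14 ≥ 7, so +2): 14 + 2 = 16.
Final offense level: 16.
Criminal history: 9 prior points → Category B (2-10).
Level 16 falls in the 11-17 band.
Grid: Level 11-17 × Category B = 930-1110 days.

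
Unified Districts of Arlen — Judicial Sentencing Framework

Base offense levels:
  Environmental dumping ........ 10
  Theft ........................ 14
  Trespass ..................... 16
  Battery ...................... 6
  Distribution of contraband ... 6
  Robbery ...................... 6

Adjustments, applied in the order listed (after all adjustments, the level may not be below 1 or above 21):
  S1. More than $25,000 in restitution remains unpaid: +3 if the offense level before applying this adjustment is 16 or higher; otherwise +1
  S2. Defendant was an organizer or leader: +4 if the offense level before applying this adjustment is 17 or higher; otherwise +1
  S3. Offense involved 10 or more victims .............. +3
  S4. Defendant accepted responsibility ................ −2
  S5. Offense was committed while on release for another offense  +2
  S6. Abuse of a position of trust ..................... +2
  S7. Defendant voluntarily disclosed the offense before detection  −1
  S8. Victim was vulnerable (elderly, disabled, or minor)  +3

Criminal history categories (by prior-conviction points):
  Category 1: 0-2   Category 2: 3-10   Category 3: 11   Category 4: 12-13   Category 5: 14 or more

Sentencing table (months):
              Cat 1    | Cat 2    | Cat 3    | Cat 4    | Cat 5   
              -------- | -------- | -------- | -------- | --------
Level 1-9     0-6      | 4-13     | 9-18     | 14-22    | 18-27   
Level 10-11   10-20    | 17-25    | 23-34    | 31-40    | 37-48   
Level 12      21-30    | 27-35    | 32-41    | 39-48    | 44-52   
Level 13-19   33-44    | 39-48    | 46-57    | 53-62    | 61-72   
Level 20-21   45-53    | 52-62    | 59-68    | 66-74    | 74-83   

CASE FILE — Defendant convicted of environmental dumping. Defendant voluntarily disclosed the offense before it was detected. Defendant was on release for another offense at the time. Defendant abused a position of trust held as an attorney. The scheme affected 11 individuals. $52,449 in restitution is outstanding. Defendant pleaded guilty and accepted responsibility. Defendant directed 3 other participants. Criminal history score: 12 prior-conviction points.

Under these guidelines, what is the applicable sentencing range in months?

Base offense level for environmental dumping: 10.
S1 applies (level before this adjustment is 10 < 16, so +1): 10 + 1 = 11.
S2 applies (level before this adjustment is 11 < 17, so +1): 11 + 1 = 12.
S3 applies: 12 + 3 = 15.
S4 applies: 15 − 2 = 13.
S5 applies: 13 + 2 = 15.
S6 applies: 15 + 2 = 17.
S7 applies: 17 − 1 = 16.
Final offense level: 16.
Criminal history: 12 prior points → Category 4 (12-13).
Level 16 falls in the 13-19 band.
Grid: Level 13-19 × Category 4 = 53-62 months.

53-62 months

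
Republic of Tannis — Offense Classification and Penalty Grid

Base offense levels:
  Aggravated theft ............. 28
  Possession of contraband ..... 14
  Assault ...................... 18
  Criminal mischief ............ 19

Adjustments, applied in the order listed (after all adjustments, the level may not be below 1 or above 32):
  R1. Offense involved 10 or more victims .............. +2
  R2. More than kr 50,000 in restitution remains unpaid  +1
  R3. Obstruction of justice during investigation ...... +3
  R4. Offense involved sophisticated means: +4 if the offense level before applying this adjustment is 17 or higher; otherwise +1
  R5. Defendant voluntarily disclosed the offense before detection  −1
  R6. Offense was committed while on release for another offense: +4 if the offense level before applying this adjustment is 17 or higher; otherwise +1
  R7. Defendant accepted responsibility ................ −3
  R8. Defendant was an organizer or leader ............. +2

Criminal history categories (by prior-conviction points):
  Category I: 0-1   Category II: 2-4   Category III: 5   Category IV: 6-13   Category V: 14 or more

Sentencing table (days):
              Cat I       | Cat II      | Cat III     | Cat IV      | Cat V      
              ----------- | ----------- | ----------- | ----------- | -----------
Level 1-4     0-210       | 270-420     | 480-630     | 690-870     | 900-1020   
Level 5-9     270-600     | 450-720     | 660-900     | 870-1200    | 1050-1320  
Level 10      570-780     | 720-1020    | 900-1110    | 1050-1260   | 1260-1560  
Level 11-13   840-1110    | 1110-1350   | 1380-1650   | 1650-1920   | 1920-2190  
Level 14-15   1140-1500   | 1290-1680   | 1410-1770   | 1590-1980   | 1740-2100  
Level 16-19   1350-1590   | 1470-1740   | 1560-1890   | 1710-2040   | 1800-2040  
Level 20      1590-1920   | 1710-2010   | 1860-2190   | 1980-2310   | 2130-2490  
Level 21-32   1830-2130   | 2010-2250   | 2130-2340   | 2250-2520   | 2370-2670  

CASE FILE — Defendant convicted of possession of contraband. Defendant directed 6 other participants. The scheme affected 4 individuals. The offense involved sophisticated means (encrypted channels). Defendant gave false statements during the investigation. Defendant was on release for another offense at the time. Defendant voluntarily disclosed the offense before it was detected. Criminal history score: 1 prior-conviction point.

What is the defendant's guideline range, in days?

1830-2130 days

Base offense level for possession of contraband: 14.
R1 does not apply.
R2 does not apply.
R3 applies: 14 + 3 = 17.
R4 applies (level before this adjustment is 17 ≥ 17, so +4): 17 + 4 = 21.
R5 applies: 21 − 1 = 20.
R6 applies (level before this adjustment is 20 ≥ 17, so +4): 20 + 4 = 24.
R7 does not apply.
R8 applies: 24 + 2 = 26.
Final offense level: 26.
Criminal history: 1 prior point → Category I (0-1).
Level 26 falls in the 21-32 band.
Grid: Level 21-32 × Category I = 1830-2130 days.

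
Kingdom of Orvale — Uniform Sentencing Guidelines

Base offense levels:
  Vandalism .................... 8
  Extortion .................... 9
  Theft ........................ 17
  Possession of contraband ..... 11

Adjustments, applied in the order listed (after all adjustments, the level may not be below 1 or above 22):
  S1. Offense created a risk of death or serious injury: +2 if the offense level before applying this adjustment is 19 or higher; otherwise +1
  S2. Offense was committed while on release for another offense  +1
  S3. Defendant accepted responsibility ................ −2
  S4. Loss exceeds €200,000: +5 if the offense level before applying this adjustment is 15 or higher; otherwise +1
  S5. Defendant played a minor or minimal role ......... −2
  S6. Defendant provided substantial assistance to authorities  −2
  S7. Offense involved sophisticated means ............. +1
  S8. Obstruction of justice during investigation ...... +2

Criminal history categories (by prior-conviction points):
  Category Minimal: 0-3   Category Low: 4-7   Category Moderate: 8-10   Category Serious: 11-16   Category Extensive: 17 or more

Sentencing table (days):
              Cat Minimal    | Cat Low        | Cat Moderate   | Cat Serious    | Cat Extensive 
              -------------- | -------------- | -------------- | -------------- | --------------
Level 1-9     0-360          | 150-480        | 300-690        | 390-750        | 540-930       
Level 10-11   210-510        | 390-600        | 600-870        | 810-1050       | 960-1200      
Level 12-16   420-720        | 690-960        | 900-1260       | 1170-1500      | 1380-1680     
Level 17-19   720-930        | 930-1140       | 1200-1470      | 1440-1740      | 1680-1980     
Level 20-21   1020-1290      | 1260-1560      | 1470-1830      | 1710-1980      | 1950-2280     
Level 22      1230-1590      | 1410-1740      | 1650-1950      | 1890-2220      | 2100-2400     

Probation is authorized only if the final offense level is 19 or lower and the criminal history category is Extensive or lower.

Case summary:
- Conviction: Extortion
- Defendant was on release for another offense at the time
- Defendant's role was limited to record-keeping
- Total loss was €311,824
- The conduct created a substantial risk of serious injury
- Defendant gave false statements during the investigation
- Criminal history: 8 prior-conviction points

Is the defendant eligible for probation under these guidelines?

Yes

Base offense level for extortion: 9.
S1 applies (level before this adjustment is 9 < 19, so +1): 9 + 1 = 10.
S2 applies: 10 + 1 = 11.
S4 applies (level before this adjustment is 11 < 15, so +1): 11 + 1 = 12.
S5 applies: 12 − 2 = 10.
S6 does not apply.
S8 applies: 10 + 2 = 12.
Final offense level: 12.
Criminal history: 8 prior points → Category Moderate (8-10).
Level 12 falls in the 12-16 band.
Grid: Level 12-16 × Category Moderate = 900-1260 days.
Probation check: level 12 ≤ 19 and category Moderate ≤ Extensive → eligible.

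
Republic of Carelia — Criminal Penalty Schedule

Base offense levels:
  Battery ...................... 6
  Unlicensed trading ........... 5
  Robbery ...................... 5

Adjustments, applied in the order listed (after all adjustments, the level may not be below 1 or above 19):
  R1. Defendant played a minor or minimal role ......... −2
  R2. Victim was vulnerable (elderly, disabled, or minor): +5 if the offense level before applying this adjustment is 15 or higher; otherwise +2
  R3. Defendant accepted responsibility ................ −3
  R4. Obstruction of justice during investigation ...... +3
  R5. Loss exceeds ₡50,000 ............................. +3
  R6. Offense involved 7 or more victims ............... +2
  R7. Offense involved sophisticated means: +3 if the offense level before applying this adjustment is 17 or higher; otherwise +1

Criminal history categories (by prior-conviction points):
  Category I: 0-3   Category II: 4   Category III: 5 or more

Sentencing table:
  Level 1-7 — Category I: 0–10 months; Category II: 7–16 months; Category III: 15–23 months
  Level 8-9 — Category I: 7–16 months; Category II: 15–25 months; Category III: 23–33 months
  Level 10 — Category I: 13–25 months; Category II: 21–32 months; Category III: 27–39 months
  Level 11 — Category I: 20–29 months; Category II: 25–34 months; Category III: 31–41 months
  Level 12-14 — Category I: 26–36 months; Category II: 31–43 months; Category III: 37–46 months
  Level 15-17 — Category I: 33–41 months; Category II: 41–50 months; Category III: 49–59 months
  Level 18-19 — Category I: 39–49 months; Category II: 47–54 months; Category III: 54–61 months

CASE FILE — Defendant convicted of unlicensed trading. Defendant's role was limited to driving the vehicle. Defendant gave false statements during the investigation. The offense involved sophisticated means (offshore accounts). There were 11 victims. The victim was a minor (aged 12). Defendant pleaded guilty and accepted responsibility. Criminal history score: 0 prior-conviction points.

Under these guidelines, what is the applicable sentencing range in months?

Base offense level for unlicensed trading: 5.
R1 applies: 5 − 2 = 3.
R2 applies (level before this adjustment is 3 < 15, so +2): 3 + 2 = 5.
R3 applies: 5 − 3 = 2.
R4 applies: 2 + 3 = 5.
R5 does not apply.
R6 applies: 5 + 2 = 7.
R7 applies (level before this adjustment is 7 < 17, so +1): 7 + 1 = 8.
Final offense level: 8.
Criminal history: 0 prior points → Category I (0-3).
Level 8 falls in the 8-9 band.
Grid: Level 8-9 × Category I = 7-16 months.

7-16 months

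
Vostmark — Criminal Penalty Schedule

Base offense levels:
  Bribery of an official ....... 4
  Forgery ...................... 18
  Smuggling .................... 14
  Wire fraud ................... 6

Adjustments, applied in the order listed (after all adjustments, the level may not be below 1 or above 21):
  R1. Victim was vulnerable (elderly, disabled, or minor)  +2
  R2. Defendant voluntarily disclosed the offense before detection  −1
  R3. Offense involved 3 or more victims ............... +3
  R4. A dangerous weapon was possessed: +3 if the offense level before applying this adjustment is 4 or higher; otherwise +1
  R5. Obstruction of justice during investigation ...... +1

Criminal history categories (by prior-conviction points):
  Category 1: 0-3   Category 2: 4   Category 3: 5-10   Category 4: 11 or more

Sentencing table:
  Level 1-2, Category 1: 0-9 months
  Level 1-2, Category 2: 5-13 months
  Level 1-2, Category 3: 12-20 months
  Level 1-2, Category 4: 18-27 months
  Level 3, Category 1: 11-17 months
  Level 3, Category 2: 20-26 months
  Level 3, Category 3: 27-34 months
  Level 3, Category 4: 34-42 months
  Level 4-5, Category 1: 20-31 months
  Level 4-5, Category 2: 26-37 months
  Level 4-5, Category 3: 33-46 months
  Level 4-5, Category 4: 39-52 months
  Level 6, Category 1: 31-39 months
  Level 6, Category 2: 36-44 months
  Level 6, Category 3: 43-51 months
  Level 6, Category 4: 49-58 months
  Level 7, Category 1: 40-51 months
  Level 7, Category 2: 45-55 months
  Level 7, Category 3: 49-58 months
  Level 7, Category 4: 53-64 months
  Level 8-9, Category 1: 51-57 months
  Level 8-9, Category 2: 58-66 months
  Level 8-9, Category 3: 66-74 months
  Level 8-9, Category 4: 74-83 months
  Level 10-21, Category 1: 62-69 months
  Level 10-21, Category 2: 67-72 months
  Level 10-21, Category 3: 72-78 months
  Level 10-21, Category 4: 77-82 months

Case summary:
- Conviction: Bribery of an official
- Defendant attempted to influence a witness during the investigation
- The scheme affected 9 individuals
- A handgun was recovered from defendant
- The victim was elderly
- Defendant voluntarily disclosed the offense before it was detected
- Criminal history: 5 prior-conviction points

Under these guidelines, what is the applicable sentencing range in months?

72-78 months

Base offense level for bribery of an official: 4.
R1 applies: 4 + 2 = 6.
R2 applies: 6 − 1 = 5.
R3 applies: 5 + 3 = 8.
R4 applies (level before this adjustment is 8 ≥ 4, so +3): 8 + 3 = 11.
R5 applies: 11 + 1 = 12.
Final offense level: 12.
Criminal history: 5 prior points → Category 3 (5-10).
Level 12 falls in the 10-21 band.
Grid: Level 10-21 × Category 3 = 72-78 months.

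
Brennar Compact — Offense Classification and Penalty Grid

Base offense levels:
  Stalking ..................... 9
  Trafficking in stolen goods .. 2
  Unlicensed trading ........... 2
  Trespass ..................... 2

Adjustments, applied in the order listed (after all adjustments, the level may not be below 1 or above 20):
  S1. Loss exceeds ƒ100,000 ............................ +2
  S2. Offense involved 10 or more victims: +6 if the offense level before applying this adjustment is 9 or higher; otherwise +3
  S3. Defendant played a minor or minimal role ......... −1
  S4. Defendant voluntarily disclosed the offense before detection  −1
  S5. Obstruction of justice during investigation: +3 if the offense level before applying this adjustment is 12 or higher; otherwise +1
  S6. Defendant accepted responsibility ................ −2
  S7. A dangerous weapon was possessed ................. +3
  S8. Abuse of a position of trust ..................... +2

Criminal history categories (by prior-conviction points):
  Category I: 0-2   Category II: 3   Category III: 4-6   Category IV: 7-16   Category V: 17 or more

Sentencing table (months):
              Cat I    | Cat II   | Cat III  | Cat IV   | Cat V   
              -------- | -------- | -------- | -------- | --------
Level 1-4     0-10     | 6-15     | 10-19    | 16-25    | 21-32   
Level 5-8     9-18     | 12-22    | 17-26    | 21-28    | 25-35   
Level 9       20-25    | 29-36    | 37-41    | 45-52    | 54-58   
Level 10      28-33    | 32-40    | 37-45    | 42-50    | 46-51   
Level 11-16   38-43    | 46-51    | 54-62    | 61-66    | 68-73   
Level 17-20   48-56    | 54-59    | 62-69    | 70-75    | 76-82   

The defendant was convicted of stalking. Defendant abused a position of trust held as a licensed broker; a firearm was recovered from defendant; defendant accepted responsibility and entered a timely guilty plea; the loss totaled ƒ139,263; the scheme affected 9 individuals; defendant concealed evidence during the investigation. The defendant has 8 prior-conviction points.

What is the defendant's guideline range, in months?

61-66 months

Base offense level for stalking: 9.
S1 applies: 9 + 2 = 11.
S2 does not apply.
S3 does not apply.
S4 does not apply.
S5 applies (level before this adjustment is 11 < 12, so +1): 11 + 1 = 12.
S6 applies: 12 − 2 = 10.
S7 applies: 10 + 3 = 13.
S8 applies: 13 + 2 = 15.
Final offense level: 15.
Criminal history: 8 prior points → Category IV (7-16).
Level 15 falls in the 11-16 band.
Grid: Level 11-16 × Category IV = 61-66 months.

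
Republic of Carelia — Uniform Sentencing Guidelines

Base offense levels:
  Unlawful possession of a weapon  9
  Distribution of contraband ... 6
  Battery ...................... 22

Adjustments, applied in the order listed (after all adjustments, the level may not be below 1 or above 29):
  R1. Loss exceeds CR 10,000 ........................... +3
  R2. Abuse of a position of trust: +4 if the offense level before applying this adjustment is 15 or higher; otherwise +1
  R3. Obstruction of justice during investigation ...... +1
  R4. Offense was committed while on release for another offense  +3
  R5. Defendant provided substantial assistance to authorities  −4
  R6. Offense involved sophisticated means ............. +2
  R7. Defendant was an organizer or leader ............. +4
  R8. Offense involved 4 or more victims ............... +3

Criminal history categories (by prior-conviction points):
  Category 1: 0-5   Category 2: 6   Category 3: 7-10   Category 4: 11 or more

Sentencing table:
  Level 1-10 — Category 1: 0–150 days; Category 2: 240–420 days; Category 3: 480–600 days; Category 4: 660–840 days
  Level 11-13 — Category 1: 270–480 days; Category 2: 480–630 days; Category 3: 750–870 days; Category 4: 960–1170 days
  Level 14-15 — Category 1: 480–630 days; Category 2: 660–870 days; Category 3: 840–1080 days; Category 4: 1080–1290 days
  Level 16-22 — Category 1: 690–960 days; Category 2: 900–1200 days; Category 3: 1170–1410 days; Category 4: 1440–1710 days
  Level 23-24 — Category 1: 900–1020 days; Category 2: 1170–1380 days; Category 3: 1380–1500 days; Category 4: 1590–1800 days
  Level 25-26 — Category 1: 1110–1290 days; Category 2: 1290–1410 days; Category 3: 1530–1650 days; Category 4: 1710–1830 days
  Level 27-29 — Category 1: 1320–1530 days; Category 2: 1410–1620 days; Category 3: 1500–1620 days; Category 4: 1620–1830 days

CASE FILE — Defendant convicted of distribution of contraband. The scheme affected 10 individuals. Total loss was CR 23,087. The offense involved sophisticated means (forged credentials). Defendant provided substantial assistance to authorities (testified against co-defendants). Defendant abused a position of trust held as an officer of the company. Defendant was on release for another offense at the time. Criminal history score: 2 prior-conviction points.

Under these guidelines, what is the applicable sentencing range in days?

480-630 days

Base offense level for distribution of contraband: 6.
R1 applies: 6 + 3 = 9.
R2 applies (level before this adjustment is 9 < 15, so +1): 9 + 1 = 10.
R4 applies: 10 + 3 = 13.
R5 applies: 13 − 4 = 9.
R6 applies: 9 + 2 = 11.
R7 does not apply.
R8 applies: 11 + 3 = 14.
Final offense level: 14.
Criminal history: 2 prior points → Category 1 (0-5).
Level 14 falls in the 14-15 band.
Grid: Level 14-15 × Category 1 = 480-630 days.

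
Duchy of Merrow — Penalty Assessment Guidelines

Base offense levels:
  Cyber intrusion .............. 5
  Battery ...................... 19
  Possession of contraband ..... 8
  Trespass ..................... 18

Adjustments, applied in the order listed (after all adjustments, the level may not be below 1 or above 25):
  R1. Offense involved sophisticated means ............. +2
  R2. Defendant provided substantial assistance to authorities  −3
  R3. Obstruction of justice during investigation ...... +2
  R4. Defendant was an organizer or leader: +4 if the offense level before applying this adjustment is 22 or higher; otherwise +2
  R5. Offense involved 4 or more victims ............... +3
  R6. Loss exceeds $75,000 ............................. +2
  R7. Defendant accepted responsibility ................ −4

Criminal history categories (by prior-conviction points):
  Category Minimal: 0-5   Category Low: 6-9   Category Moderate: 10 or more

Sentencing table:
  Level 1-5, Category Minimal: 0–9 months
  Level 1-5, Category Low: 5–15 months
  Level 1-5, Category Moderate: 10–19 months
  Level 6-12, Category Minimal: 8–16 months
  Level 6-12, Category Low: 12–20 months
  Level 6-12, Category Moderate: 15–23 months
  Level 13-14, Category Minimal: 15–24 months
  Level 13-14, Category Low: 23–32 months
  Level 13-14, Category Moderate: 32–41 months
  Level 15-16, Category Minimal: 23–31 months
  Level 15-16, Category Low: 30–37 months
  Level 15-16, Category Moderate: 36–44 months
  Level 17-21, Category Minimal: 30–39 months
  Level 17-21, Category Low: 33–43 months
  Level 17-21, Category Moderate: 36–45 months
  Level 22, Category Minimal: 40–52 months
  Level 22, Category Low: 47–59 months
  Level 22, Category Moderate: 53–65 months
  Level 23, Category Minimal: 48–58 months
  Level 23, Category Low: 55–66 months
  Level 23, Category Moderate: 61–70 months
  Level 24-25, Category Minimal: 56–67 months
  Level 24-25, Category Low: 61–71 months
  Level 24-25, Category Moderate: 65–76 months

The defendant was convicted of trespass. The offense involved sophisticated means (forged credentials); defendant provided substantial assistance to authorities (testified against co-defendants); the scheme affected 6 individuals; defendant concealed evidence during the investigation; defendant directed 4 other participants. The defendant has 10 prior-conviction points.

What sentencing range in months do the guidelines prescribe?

65-76 months

Base offense level for trespass: 18.
R1 applies: 18 + 2 = 20.
R2 applies: 20 − 3 = 17.
R3 applies: 17 + 2 = 19.
R4 applies (level before this adjustment is 19 < 22, so +2): 19 + 2 = 21.
R5 applies: 21 + 3 = 24.
Final offense level: 24.
Criminal history: 10 prior points → Category Moderate (10+).
Level 24 falls in the 24-25 band.
Grid: Level 24-25 × Category Moderate = 65-76 months.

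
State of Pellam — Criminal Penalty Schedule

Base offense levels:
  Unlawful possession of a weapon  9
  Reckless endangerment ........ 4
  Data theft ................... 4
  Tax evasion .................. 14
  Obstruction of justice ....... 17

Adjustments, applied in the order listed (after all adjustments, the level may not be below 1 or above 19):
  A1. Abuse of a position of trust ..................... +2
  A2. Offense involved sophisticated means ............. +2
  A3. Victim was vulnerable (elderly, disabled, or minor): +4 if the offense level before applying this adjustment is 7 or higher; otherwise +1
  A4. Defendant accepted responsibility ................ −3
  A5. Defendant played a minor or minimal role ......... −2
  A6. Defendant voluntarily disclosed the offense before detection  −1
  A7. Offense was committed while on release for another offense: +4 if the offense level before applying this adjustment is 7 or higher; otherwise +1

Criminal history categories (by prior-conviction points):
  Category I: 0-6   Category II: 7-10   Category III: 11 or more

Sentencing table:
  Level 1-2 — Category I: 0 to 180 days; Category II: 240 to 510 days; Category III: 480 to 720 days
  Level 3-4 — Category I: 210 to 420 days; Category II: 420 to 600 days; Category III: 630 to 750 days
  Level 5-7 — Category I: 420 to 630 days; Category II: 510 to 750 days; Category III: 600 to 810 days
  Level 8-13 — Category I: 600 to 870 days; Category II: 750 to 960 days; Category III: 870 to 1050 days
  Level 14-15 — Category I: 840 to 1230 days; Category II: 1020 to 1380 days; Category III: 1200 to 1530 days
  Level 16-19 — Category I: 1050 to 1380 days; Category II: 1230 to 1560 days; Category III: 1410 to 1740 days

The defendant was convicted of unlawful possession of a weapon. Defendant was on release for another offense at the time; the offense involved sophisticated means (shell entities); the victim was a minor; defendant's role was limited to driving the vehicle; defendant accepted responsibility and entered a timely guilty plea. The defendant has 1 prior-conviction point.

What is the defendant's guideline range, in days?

840-1230 days

Base offense level for unlawful possession of a weapon: 9.
A1 does not apply.
A2 applies: 9 + 2 = 11.
A3 applies (level before this adjustment is 11 ≥ 7, so +4): 11 + 4 = 15.
A4 applies: 15 − 3 = 12.
A5 applies: 12 − 2 = 10.
A6 does not apply.
A7 applies (level before this adjustment is 10 ≥ 7, so +4): 10 + 4 = 14.
Final offense level: 14.
Criminal history: 1 prior point → Category I (0-6).
Level 14 falls in the 14-15 band.
Grid: Level 14-15 × Category I = 840-1230 days.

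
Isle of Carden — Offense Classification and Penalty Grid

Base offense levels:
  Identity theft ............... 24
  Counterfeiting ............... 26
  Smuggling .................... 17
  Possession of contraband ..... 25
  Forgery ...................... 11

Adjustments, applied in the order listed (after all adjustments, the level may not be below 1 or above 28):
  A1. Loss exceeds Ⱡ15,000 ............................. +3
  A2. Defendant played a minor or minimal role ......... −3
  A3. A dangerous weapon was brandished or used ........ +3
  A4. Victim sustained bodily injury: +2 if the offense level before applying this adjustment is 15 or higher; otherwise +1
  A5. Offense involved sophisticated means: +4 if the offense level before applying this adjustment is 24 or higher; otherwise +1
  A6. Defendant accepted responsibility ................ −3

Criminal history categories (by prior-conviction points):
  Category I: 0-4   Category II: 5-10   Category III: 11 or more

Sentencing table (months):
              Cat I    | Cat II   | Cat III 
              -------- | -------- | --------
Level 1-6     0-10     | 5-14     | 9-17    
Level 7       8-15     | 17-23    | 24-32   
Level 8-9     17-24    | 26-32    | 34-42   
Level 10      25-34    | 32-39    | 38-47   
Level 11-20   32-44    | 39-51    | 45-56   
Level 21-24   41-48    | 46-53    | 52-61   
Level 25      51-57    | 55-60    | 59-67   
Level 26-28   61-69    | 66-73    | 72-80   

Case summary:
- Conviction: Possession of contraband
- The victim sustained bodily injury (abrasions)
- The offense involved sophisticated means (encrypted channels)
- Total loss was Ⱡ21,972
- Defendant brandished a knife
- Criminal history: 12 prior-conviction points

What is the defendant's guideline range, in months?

72-80 months

Base offense level for possession of contraband: 25.
A1 applies: 25 + 3 = 28.
A3 applies: 28 + 3 = 31.
A4 applies (level before this adjustment is 31 ≥ 15, so +2): 31 + 2 = 33.
A5 applies (level before this adjustment is 33 ≥ 24, so +4): 33 + 4 = 37.
Level 37 exceeds the maximum of 28; capped at 28.
Final offense level: 28.
Criminal history: 12 prior points → Category III (11+).
Level 28 falls in the 26-28 band.
Grid: Level 26-28 × Category III = 72-80 months.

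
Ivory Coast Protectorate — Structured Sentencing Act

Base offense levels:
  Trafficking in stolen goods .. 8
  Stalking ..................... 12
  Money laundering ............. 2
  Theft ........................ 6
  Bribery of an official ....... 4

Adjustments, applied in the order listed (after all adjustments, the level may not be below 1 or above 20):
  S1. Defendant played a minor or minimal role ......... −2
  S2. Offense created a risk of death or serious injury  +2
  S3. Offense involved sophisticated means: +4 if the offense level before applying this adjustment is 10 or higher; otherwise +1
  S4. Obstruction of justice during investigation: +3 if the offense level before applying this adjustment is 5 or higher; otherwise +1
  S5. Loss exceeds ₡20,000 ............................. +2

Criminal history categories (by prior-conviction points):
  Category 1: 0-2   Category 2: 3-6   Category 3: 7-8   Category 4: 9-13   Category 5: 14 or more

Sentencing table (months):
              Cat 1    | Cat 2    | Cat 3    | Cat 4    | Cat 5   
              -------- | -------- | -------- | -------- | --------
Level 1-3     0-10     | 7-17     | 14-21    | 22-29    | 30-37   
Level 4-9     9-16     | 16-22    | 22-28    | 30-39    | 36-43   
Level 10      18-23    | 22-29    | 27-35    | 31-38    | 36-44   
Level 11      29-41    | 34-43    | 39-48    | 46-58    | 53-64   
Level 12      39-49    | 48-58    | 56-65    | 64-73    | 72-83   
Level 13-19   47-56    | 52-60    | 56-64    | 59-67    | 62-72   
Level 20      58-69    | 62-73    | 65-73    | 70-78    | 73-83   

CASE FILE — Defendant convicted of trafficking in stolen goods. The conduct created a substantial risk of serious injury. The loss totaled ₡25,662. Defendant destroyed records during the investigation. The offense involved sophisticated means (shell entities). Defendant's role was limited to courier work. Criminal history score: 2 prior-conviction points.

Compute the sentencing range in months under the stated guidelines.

47-56 months

Base offense level for trafficking in stolen goods: 8.
S1 applies: 8 − 2 = 6.
S2 applies: 6 + 2 = 8.
S3 applies (level before this adjustment is 8 < 10, so +1): 8 + 1 = 9.
S4 applies (level before this adjustment is 9 ≥ 5, so +3): 9 + 3 = 12.
S5 applies: 12 + 2 = 14.
Final offense level: 14.
Criminal history: 2 prior points → Category 1 (0-2).
Level 14 falls in the 13-19 band.
Grid: Level 13-19 × Category 1 = 47-56 months.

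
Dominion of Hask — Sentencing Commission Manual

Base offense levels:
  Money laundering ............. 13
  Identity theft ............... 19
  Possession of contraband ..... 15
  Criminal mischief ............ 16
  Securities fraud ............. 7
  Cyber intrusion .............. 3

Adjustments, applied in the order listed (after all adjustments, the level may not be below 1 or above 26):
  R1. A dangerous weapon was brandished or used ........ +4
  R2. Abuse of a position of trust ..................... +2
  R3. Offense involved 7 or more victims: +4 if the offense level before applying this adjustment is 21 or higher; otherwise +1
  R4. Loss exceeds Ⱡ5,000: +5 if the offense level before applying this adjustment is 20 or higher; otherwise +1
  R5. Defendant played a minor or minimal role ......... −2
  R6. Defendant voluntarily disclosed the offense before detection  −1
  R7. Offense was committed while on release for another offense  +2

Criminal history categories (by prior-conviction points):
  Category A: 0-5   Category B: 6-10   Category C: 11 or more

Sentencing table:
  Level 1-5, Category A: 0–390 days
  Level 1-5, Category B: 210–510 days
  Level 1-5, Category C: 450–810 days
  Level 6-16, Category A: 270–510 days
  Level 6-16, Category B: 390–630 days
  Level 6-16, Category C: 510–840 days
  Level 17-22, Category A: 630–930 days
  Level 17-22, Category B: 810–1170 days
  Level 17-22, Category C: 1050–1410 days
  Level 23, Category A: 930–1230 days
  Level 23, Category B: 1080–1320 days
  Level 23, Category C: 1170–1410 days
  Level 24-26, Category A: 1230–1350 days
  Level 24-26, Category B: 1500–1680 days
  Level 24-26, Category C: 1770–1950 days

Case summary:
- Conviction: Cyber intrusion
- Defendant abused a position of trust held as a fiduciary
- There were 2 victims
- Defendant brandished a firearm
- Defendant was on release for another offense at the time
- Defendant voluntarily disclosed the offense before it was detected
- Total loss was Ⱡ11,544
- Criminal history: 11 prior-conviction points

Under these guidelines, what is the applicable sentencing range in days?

510-840 days

Base offense level for cyber intrusion: 3.
R1 applies: 3 + 4 = 7.
R2 applies: 7 + 2 = 9.
R3 does not apply.
R4 applies (level before this adjustment is 9 < 20, so +1): 9 + 1 = 10.
R5 does not apply.
R6 applies: 10 − 1 = 9.
R7 applies: 9 + 2 = 11.
Final offense level: 11.
Criminal history: 11 prior points → Category C (11+).
Level 11 falls in the 6-16 band.
Grid: Level 6-16 × Category C = 510-840 days.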